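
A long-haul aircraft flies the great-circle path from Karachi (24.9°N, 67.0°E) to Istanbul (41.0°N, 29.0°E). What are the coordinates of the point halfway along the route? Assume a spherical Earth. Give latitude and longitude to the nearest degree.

Convert each endpoint to a unit vector on the sphere (x = cos φ cos λ, y = cos φ sin λ, z = sin φ).
The central angle between the endpoints is δ = arccos(p₁·p₂) ≈ 0.617 rad (35.3°).
Interpolate at f = 1/2 with slerp weights a = sin((1−f)δ)/sin δ ≈ 0.525, b = sin(fδ)/sin δ ≈ 0.525.
p = a·p₁ + b·p₂ ≈ (0.532, 0.630, 0.565); φ = arcsin(p_z) ≈ 34.42°, λ = atan2(p_y, p_x) ≈ 49.81°.

≈ 34°N, 50°E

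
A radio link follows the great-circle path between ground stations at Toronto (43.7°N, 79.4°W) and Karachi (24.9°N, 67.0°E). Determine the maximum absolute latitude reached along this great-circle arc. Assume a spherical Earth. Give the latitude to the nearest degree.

≈ 68°N

The great circle lies in the plane with unit normal n̂ = (p₁ × p₂)/|p₁ × p₂|.
Here n̂_z ≈ +0.375; the vertex latitude is φ_max = arccos|n̂_z| ≈ 68.0°.
Check via Clairaut: cos φ_max = |cos φ₁| · sin C = cos(43.7°)·sin(31.3°) ≈ 0.375, again giving ≈ 68.0°.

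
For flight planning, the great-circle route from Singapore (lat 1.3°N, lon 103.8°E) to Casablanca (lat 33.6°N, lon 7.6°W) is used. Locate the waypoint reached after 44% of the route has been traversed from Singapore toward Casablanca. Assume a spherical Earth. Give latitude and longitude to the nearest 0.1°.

Write both endpoints as unit vectors p₁, p₂ with components (cos φ cos λ, cos φ sin λ, sin φ).
The central angle between the endpoints is δ = arccos(p₁·p₂) ≈ 1.866 rad (106.9°).
Interpolate at f = 0.44 with slerp weights a = sin((1−f)δ)/sin δ ≈ 0.904, b = sin(fδ)/sin δ ≈ 0.765.
p = a·p₁ + b·p₂ ≈ (0.416, 0.794, 0.444); φ = arcsin(p_z) ≈ 26.36°, λ = atan2(p_y, p_x) ≈ 62.33°.

≈ lat 26.4°N, lon 62.3°E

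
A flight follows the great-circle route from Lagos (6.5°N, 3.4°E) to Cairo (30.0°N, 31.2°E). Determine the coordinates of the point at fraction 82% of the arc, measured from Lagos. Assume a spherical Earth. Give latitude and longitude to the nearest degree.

The haversine formula gives a central angle δ ≈ 0.613 rad (35.1°) between the endpoints.
Interpolate at f = 0.82 with slerp weights a = sin((1−f)δ)/sin δ ≈ 0.191, b = sin(fδ)/sin δ ≈ 0.837.
p = a·p₁ + b·p₂ ≈ (0.810, 0.387, 0.440); φ = arcsin(p_z) ≈ 26.13°, λ = atan2(p_y, p_x) ≈ 25.53°.

≈ (26°N, 26°E)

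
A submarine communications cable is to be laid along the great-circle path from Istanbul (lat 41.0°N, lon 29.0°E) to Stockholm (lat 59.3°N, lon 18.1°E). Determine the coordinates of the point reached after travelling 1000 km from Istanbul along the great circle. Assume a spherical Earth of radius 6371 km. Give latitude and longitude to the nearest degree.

≈ lat 50°N, lon 25°E

From cos δ = sin φ₁ sin φ₂ + cos φ₁ cos φ₂ cos Δλ, the central angle is δ ≈ 0.341 rad (19.5°). The total great-circle distance is δ·R ≈ 0.341 × 6371 ≈ 2171 km, so the target fraction is f = 1000/2171 ≈ 0.461.
Interpolate at f ≈ 0.461 with slerp weights a = sin((1−f)δ)/sin δ ≈ 0.547, b = sin(fδ)/sin δ ≈ 0.468.
p = a·p₁ + b·p₂ ≈ (0.588, 0.274, 0.761); φ = arcsin(p_z) ≈ 49.55°, λ = atan2(p_y, p_x) ≈ 25.01°.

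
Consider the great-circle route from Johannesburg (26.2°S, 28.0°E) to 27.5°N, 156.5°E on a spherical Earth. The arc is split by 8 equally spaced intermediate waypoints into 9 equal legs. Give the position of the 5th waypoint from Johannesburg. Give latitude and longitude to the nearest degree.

≈ 5°N, 98°E

From cos δ = sin φ₁ sin φ₂ + cos φ₁ cos φ₂ cos Δλ, the central angle is δ ≈ 2.345 rad (134.4°).
Interpolate at f = 5/9 with slerp weights a = sin((1−f)δ)/sin δ ≈ 1.208, b = sin(fδ)/sin δ ≈ 1.349.
p = a·p₁ + b·p₂ ≈ (-0.140, 0.986, 0.090); φ = arcsin(p_z) ≈ 5.14°, λ = atan2(p_y, p_x) ≈ 98.10°.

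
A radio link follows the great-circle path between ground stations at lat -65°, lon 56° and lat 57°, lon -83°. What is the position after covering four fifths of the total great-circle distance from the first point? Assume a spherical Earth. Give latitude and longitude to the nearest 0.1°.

From cos δ = sin φ₁ sin φ₂ + cos φ₁ cos φ₂ cos Δλ, the central angle is δ ≈ 2.776 rad (159.0°).
Interpolate at f = 4/5 with slerp weights a = sin((1−f)δ)/sin δ ≈ 1.473, b = sin(fδ)/sin δ ≈ 2.225.
p = a·p₁ + b·p₂ ≈ (0.496, -0.687, 0.531); φ = arcsin(p_z) ≈ 32.09°, λ = atan2(p_y, p_x) ≈ -54.17°.

≈ lat 32.1°, lon -54.2°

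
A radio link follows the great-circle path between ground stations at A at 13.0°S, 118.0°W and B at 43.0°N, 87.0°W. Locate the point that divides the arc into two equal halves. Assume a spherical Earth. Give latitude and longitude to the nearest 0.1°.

Write both endpoints as unit vectors p₁, p₂ with components (cos φ cos λ, cos φ sin λ, sin φ).
The central angle between the endpoints is δ = arccos(p₁·p₂) ≈ 1.096 rad (62.8°).
Interpolate at f = 1/2 with slerp weights a = sin((1−f)δ)/sin δ ≈ 0.586, b = sin(fδ)/sin δ ≈ 0.586.
p = a·p₁ + b·p₂ ≈ (-0.246, -0.932, 0.268); φ = arcsin(p_z) ≈ 15.53°, λ = atan2(p_y, p_x) ≈ -104.76°.

≈ 15.5°N, 104.8°W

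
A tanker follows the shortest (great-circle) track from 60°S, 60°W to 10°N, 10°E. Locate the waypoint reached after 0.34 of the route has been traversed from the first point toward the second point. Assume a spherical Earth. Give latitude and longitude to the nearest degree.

Write both endpoints as unit vectors p₁, p₂ with components (cos φ cos λ, cos φ sin λ, sin φ).
The central angle between the endpoints is δ = arccos(p₁·p₂) ≈ 1.553 rad (89.0°).
Interpolate at f = 0.34 with slerp weights a = sin((1−f)δ)/sin δ ≈ 0.855, b = sin(fδ)/sin δ ≈ 0.504.
p = a·p₁ + b·p₂ ≈ (0.702, -0.284, -0.653); φ = arcsin(p_z) ≈ -40.75°, λ = atan2(p_y, p_x) ≈ -22.01°.

≈ 41°S, 22°W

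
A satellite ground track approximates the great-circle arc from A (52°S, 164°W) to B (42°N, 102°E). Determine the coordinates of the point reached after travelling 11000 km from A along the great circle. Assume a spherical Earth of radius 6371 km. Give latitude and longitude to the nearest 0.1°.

The haversine formula gives a central angle δ ≈ 2.164 rad (124.0°) between the endpoints. The total great-circle distance is δ·R ≈ 2.164 × 6371 ≈ 13788 km, so the target fraction is f = 11000/13788 ≈ 0.798.
Interpolate at f ≈ 0.798 with slerp weights a = sin((1−f)δ)/sin δ ≈ 0.511, b = sin(fδ)/sin δ ≈ 1.192.
p = a·p₁ + b·p₂ ≈ (-0.487, 0.779, 0.395); φ = arcsin(p_z) ≈ 23.24°, λ = atan2(p_y, p_x) ≈ 121.98°.

≈ (23.2°N, 122.0°E)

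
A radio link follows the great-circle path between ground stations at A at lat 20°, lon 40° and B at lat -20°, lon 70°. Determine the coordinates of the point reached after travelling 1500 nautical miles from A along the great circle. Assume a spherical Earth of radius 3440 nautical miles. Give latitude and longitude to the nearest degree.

Write both endpoints as unit vectors p₁, p₂ with components (cos φ cos λ, cos φ sin λ, sin φ).
The central angle between the endpoints is δ = arccos(p₁·p₂) ≈ 0.866 rad (49.6°). The total great-circle distance is δ·R ≈ 0.866 × 3440 ≈ 2980 nmi, so the target fraction is f = 1500/2980 ≈ 0.503.
Interpolate at f ≈ 0.503 with slerp weights a = sin((1−f)δ)/sin δ ≈ 0.547, b = sin(fδ)/sin δ ≈ 0.554.
p = a·p₁ + b·p₂ ≈ (0.572, 0.820, -0.002); φ = arcsin(p_z) ≈ -0.14°, λ = atan2(p_y, p_x) ≈ 55.10°.

≈ lat 0°, lon 55°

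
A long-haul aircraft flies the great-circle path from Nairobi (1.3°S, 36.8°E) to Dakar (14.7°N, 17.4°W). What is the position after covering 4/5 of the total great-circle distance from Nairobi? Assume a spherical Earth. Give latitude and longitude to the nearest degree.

The haversine formula gives a central angle δ ≈ 0.977 rad (56.0°) between the endpoints.
Interpolate at f = 4/5 with slerp weights a = sin((1−f)δ)/sin δ ≈ 0.234, b = sin(fδ)/sin δ ≈ 0.850.
p = a·p₁ + b·p₂ ≈ (0.972, -0.106, 0.210); φ = arcsin(p_z) ≈ 12.14°, λ = atan2(p_y, p_x) ≈ -6.20°.

≈ (12°N, 6°W)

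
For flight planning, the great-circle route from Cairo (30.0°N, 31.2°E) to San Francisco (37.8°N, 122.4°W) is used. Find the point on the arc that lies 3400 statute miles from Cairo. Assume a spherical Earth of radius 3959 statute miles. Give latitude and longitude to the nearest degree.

≈ (69°N, 21°W)

From cos δ = sin φ₁ sin φ₂ + cos φ₁ cos φ₂ cos Δλ, the central angle is δ ≈ 1.882 rad (107.8°). The total great-circle distance is δ·R ≈ 1.882 × 3959 ≈ 7452 mi, so the target fraction is f = 3400/7452 ≈ 0.456.
Interpolate at f ≈ 0.456 with slerp weights a = sin((1−f)δ)/sin δ ≈ 0.897, b = sin(fδ)/sin δ ≈ 0.795.
p = a·p₁ + b·p₂ ≈ (0.328, -0.128, 0.936); φ = arcsin(p_z) ≈ 69.39°, λ = atan2(p_y, p_x) ≈ -21.35°.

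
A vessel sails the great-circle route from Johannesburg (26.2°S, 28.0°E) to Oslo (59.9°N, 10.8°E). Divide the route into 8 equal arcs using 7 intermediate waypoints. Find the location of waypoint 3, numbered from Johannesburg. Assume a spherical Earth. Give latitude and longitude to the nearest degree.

≈ (6°N, 23°E)

The haversine formula gives a central angle δ ≈ 1.523 rad (87.3°) between the endpoints.
Interpolate at f = 3/8 with slerp weights a = sin((1−f)δ)/sin δ ≈ 0.815, b = sin(fδ)/sin δ ≈ 0.541.
p = a·p₁ + b·p₂ ≈ (0.913, 0.394, 0.108); φ = arcsin(p_z) ≈ 6.21°, λ = atan2(p_y, p_x) ≈ 23.37°.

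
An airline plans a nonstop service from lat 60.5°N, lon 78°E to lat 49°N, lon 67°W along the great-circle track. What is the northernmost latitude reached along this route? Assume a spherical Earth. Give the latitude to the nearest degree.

≈ 78°N

The great circle lies in the plane with unit normal n̂ = (p₁ × p₂)/|p₁ × p₂|.
Here n̂_z ≈ -0.201; the vertex latitude is φ_max = arccos|n̂_z| ≈ 78.4°.
Check via Clairaut: cos φ_max = |cos φ₁| · sin C = cos(60.5°)·sin(24.1°) ≈ 0.201, again giving ≈ 78.4°.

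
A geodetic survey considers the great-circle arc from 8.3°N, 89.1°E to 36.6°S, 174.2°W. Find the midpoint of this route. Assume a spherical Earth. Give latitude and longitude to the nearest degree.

≈ 21°S, 131°E

From cos δ = sin φ₁ sin φ₂ + cos φ₁ cos φ₂ cos Δλ, the central angle is δ ≈ 1.751 rad (100.3°).
Interpolate at f = 1/2 with slerp weights a = sin((1−f)δ)/sin δ ≈ 0.780, b = sin(fδ)/sin δ ≈ 0.780.
p = a·p₁ + b·p₂ ≈ (-0.611, 0.709, -0.353); φ = arcsin(p_z) ≈ -20.65°, λ = atan2(p_y, p_x) ≈ 130.77°.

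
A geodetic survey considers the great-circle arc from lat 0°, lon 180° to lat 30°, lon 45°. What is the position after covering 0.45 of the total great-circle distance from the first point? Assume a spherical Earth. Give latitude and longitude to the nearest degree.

≈ lat 32°, lon 129°

From cos δ = sin φ₁ sin φ₂ + cos φ₁ cos φ₂ cos Δλ, the central angle is δ ≈ 2.230 rad (127.8°).
Interpolate at f = 0.45 with slerp weights a = sin((1−f)δ)/sin δ ≈ 1.191, b = sin(fδ)/sin δ ≈ 1.067.
p = a·p₁ + b·p₂ ≈ (-0.537, 0.653, 0.533); φ = arcsin(p_z) ≈ 32.23°, λ = atan2(p_y, p_x) ≈ 129.44°.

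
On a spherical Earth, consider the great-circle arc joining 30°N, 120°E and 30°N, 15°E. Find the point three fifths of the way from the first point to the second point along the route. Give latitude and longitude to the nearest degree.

≈ 43°N, 56°E

Write both endpoints as unit vectors p₁, p₂ with components (cos φ cos λ, cos φ sin λ, sin φ).
The central angle between the endpoints is δ = arccos(p₁·p₂) ≈ 1.515 rad (86.8°).
Interpolate at f = 3/5 with slerp weights a = sin((1−f)δ)/sin δ ≈ 0.570, b = sin(fδ)/sin δ ≈ 0.790.
p = a·p₁ + b·p₂ ≈ (0.414, 0.605, 0.680); φ = arcsin(p_z) ≈ 42.86°, λ = atan2(p_y, p_x) ≈ 55.62°.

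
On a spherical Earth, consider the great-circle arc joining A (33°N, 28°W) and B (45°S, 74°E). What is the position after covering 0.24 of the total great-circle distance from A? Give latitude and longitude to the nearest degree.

Write both endpoints as unit vectors p₁, p₂ with components (cos φ cos λ, cos φ sin λ, sin φ).
The central angle between the endpoints is δ = arccos(p₁·p₂) ≈ 2.104 rad (120.6°).
Interpolate at f = 0.24 with slerp weights a = sin((1−f)δ)/sin δ ≈ 1.161, b = sin(fδ)/sin δ ≈ 0.562.
p = a·p₁ + b·p₂ ≈ (0.969, -0.075, 0.235); φ = arcsin(p_z) ≈ 13.59°, λ = atan2(p_y, p_x) ≈ -4.44°.

≈ (14°N, 4°W)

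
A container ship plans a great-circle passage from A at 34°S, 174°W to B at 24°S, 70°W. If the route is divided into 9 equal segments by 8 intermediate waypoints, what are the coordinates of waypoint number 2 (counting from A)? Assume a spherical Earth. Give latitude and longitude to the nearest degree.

Convert each endpoint to a unit vector on the sphere (x = cos φ cos λ, y = cos φ sin λ, z = sin φ).
The central angle between the endpoints is δ = arccos(p₁·p₂) ≈ 1.527 rad (87.5°).
Interpolate at f = 2/9 with slerp weights a = sin((1−f)δ)/sin δ ≈ 0.928, b = sin(fδ)/sin δ ≈ 0.333.
p = a·p₁ + b·p₂ ≈ (-0.661, -0.366, -0.655); φ = arcsin(p_z) ≈ -40.89°, λ = atan2(p_y, p_x) ≈ -151.01°.

≈ 41°S, 151°W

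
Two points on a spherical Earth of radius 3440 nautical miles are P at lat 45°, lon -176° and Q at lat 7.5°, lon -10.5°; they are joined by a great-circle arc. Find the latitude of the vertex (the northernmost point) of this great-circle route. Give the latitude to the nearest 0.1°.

≈ 77.5°

The great circle lies in the plane with unit normal n̂ = (p₁ × p₂)/|p₁ × p₂|.
Here n̂_z ≈ +0.217; the vertex latitude is φ_max = arccos|n̂_z| ≈ 77.5°.
Check via Clairaut: cos φ_max = |cos φ₁| · sin C = cos(45.0°)·sin(17.8°) ≈ 0.217, again giving ≈ 77.5°.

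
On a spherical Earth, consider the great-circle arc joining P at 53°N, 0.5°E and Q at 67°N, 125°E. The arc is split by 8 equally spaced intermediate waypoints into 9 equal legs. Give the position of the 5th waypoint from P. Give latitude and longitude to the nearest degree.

≈ 75°N, 51°E

Write both endpoints as unit vectors p₁, p₂ with components (cos φ cos λ, cos φ sin λ, sin φ).
The central angle between the endpoints is δ = arccos(p₁·p₂) ≈ 0.925 rad (53.0°).
Interpolate at f = 5/9 with slerp weights a = sin((1−f)δ)/sin δ ≈ 0.500, b = sin(fδ)/sin δ ≈ 0.615.
p = a·p₁ + b·p₂ ≈ (0.163, 0.200, 0.966); φ = arcsin(p_z) ≈ 75.06°, λ = atan2(p_y, p_x) ≈ 50.74°.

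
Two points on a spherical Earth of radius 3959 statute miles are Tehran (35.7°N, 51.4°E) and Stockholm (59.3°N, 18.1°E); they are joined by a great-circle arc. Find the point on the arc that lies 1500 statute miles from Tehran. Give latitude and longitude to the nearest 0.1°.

Convert each endpoint to a unit vector on the sphere (x = cos φ cos λ, y = cos φ sin λ, z = sin φ).
The central angle between the endpoints is δ = arccos(p₁·p₂) ≈ 0.558 rad (32.0°). The total great-circle distance is δ·R ≈ 0.558 × 3959 ≈ 2209 mi, so the target fraction is f = 1500/2209 ≈ 0.679.
Interpolate at f ≈ 0.679 with slerp weights a = sin((1−f)δ)/sin δ ≈ 0.337, b = sin(fδ)/sin δ ≈ 0.699.
p = a·p₁ + b·p₂ ≈ (0.509, 0.324, 0.797); φ = arcsin(p_z) ≈ 52.84°, λ = atan2(p_y, p_x) ≈ 32.48°.

≈ (52.8°N, 32.5°E)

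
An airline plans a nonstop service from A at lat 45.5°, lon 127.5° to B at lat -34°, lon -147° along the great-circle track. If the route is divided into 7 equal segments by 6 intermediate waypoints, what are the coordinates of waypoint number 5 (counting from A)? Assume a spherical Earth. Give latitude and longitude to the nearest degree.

≈ lat -11°, lon -170°

Convert each endpoint to a unit vector on the sphere (x = cos φ cos λ, y = cos φ sin λ, z = sin φ).
The central angle between the endpoints is δ = arccos(p₁·p₂) ≈ 1.932 rad (110.7°).
Interpolate at f = 5/7 with slerp weights a = sin((1−f)δ)/sin δ ≈ 0.560, b = sin(fδ)/sin δ ≈ 1.049.
p = a·p₁ + b·p₂ ≈ (-0.969, -0.162, -0.187); φ = arcsin(p_z) ≈ -10.78°, λ = atan2(p_y, p_x) ≈ -170.50°.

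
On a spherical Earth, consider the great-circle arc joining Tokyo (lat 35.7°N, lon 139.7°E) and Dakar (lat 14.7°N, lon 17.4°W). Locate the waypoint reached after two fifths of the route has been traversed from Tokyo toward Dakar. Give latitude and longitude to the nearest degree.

Convert each endpoint to a unit vector on the sphere (x = cos φ cos λ, y = cos φ sin λ, z = sin φ).
The central angle between the endpoints is δ = arccos(p₁·p₂) ≈ 2.184 rad (125.1°).
Interpolate at f = 2/5 with slerp weights a = sin((1−f)δ)/sin δ ≈ 1.182, b = sin(fδ)/sin δ ≈ 0.937.
p = a·p₁ + b·p₂ ≈ (0.133, 0.349, 0.927); φ = arcsin(p_z) ≈ 68.03°, λ = atan2(p_y, p_x) ≈ 69.10°.

≈ lat 68°N, lon 69°E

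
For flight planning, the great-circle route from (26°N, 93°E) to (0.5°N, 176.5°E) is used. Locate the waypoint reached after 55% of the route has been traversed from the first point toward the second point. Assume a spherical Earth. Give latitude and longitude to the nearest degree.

Convert each endpoint to a unit vector on the sphere (x = cos φ cos λ, y = cos φ sin λ, z = sin φ).
The central angle between the endpoints is δ = arccos(p₁·p₂) ≈ 1.465 rad (83.9°).
Interpolate at f = 0.55 with slerp weights a = sin((1−f)δ)/sin δ ≈ 0.616, b = sin(fδ)/sin δ ≈ 0.725.
p = a·p₁ + b·p₂ ≈ (-0.753, 0.597, 0.276); φ = arcsin(p_z) ≈ 16.04°, λ = atan2(p_y, p_x) ≈ 141.58°.

≈ (16°N, 142°E)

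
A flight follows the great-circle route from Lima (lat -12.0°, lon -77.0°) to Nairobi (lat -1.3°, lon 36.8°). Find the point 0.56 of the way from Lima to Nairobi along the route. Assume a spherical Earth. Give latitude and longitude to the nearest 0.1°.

Convert each endpoint to a unit vector on the sphere (x = cos φ cos λ, y = cos φ sin λ, z = sin φ).
The central angle between the endpoints is δ = arccos(p₁·p₂) ≈ 1.971 rad (112.9°).
Interpolate at f = 0.56 with slerp weights a = sin((1−f)δ)/sin δ ≈ 0.828, b = sin(fδ)/sin δ ≈ 0.970.
p = a·p₁ + b·p₂ ≈ (0.959, -0.209, -0.194); φ = arcsin(p_z) ≈ -11.20°, λ = atan2(p_y, p_x) ≈ -12.28°.

≈ lat -11.2°, lon -12.3°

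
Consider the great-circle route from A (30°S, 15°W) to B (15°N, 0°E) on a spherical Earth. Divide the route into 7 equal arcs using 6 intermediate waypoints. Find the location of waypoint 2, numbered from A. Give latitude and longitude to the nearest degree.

≈ (17°S, 10°W)

From cos δ = sin φ₁ sin φ₂ + cos φ₁ cos φ₂ cos Δλ, the central angle is δ ≈ 0.825 rad (47.3°).
Interpolate at f = 2/7 with slerp weights a = sin((1−f)δ)/sin δ ≈ 0.757, b = sin(fδ)/sin δ ≈ 0.318.
p = a·p₁ + b·p₂ ≈ (0.940, -0.170, -0.296); φ = arcsin(p_z) ≈ -17.22°, λ = atan2(p_y, p_x) ≈ -10.23°.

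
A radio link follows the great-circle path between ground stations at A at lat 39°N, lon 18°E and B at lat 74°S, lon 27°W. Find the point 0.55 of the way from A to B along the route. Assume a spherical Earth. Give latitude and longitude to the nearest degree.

≈ lat 24°S, lon 6°E

The haversine formula gives a central angle δ ≈ 2.041 rad (117.0°) between the endpoints.
Interpolate at f = 0.55 with slerp weights a = sin((1−f)δ)/sin δ ≈ 0.892, b = sin(fδ)/sin δ ≈ 1.011.
p = a·p₁ + b·p₂ ≈ (0.907, 0.088, -0.411); φ = arcsin(p_z) ≈ -24.26°, λ = atan2(p_y, p_x) ≈ 5.51°.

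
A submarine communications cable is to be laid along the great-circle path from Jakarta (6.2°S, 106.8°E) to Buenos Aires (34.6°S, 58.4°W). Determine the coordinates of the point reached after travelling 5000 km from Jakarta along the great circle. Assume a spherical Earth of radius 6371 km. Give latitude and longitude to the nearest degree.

From cos δ = sin φ₁ sin φ₂ + cos φ₁ cos φ₂ cos Δλ, the central angle is δ ≈ 2.389 rad (136.9°). The total great-circle distance is δ·R ≈ 2.389 × 6371 ≈ 15220 km, so the target fraction is f = 5000/15220 ≈ 0.329.
Interpolate at f ≈ 0.329 with slerp weights a = sin((1−f)δ)/sin δ ≈ 1.462, b = sin(fδ)/sin δ ≈ 1.034.
p = a·p₁ + b·p₂ ≈ (0.026, 0.667, -0.745); φ = arcsin(p_z) ≈ -48.15°, λ = atan2(p_y, p_x) ≈ 87.79°.

≈ (48°S, 88°E)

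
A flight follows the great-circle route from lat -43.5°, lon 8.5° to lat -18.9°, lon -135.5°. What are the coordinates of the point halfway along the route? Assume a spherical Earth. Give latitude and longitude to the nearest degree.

Write both endpoints as unit vectors p₁, p₂ with components (cos φ cos λ, cos φ sin λ, sin φ).
The central angle between the endpoints is δ = arccos(p₁·p₂) ≈ 1.909 rad (109.4°).
Interpolate at f = 1/2 with slerp weights a = sin((1−f)δ)/sin δ ≈ 0.865, b = sin(fδ)/sin δ ≈ 0.865.
p = a·p₁ + b·p₂ ≈ (0.037, -0.481, -0.876); φ = arcsin(p_z) ≈ -61.16°, λ = atan2(p_y, p_x) ≈ -85.62°.

≈ lat -61°, lon -86°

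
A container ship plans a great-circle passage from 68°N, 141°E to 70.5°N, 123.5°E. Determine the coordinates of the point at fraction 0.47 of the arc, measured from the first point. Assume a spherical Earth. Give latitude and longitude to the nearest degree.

≈ 69°N, 133°E

The haversine formula gives a central angle δ ≈ 0.116 rad (6.7°) between the endpoints.
Interpolate at f = 0.47 with slerp weights a = sin((1−f)δ)/sin δ ≈ 0.531, b = sin(fδ)/sin δ ≈ 0.471.
p = a·p₁ + b·p₂ ≈ (-0.241, 0.256, 0.936); φ = arcsin(p_z) ≈ 69.39°, λ = atan2(p_y, p_x) ≈ 133.28°.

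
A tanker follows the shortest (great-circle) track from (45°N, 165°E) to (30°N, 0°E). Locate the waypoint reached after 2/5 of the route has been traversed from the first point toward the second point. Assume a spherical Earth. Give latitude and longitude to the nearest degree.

≈ (80°N, 101°E)

Write both endpoints as unit vectors p₁, p₂ with components (cos φ cos λ, cos φ sin λ, sin φ).
The central angle between the endpoints is δ = arccos(p₁·p₂) ≈ 1.811 rad (103.8°).
Interpolate at f = 2/5 with slerp weights a = sin((1−f)δ)/sin δ ≈ 0.911, b = sin(fδ)/sin δ ≈ 0.682.
p = a·p₁ + b·p₂ ≈ (-0.031, 0.167, 0.985); φ = arcsin(p_z) ≈ 80.23°, λ = atan2(p_y, p_x) ≈ 100.70°.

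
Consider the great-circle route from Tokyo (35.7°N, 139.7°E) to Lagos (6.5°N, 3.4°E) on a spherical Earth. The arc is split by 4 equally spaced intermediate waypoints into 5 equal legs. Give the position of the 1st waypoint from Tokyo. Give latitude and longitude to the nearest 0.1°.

≈ (47.0°N, 110.8°E)

Convert each endpoint to a unit vector on the sphere (x = cos φ cos λ, y = cos φ sin λ, z = sin φ).
The central angle between the endpoints is δ = arccos(p₁·p₂) ≈ 2.114 rad (121.1°).
Interpolate at f = 1/5 with slerp weights a = sin((1−f)δ)/sin δ ≈ 1.160, b = sin(fδ)/sin δ ≈ 0.480.
p = a·p₁ + b·p₂ ≈ (-0.243, 0.638, 0.731); φ = arcsin(p_z) ≈ 46.98°, λ = atan2(p_y, p_x) ≈ 110.85°.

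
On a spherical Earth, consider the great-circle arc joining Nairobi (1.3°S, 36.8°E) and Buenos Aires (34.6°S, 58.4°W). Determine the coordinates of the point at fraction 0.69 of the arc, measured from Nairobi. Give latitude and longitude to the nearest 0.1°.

≈ 31.6°S, 23.8°W

Write both endpoints as unit vectors p₁, p₂ with components (cos φ cos λ, cos φ sin λ, sin φ).
The central angle between the endpoints is δ = arccos(p₁·p₂) ≈ 1.633 rad (93.5°).
Interpolate at f = 0.69 with slerp weights a = sin((1−f)δ)/sin δ ≈ 0.486, b = sin(fδ)/sin δ ≈ 0.905.
p = a·p₁ + b·p₂ ≈ (0.779, -0.343, -0.525); φ = arcsin(p_z) ≈ -31.65°, λ = atan2(p_y, p_x) ≈ -23.79°.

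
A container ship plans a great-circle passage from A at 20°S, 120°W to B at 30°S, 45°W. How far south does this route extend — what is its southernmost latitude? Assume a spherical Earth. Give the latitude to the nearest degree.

The great circle lies in the plane with unit normal n̂ = (p₁ × p₂)/|p₁ × p₂|.
Here n̂_z ≈ +0.850; the vertex latitude is φ_max = arccos|n̂_z| ≈ 31.7°.
Check via Clairaut: cos φ_max = |cos φ₁| · sin C = cos(20.0°)·sin(115.2°) ≈ 0.850, again giving ≈ 31.7°.

≈ 32°S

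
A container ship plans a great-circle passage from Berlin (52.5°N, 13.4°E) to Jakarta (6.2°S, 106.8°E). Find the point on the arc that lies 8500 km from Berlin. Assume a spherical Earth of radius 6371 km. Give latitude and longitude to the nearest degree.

≈ 10°N, 94°E

Write both endpoints as unit vectors p₁, p₂ with components (cos φ cos λ, cos φ sin λ, sin φ).
The central angle between the endpoints is δ = arccos(p₁·p₂) ≈ 1.693 rad (97.0°). The total great-circle distance is δ·R ≈ 1.693 × 6371 ≈ 10784 km, so the target fraction is f = 8500/10784 ≈ 0.788.
Interpolate at f ≈ 0.788 with slerp weights a = sin((1−f)δ)/sin δ ≈ 0.353, b = sin(fδ)/sin δ ≈ 0.979.
p = a·p₁ + b·p₂ ≈ (-0.072, 0.982, 0.175); φ = arcsin(p_z) ≈ 10.06°, λ = atan2(p_y, p_x) ≈ 94.20°.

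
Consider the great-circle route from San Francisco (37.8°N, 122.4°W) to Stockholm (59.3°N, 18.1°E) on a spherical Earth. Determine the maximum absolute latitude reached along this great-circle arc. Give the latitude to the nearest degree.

The great circle lies in the plane with unit normal n̂ = (p₁ × p₂)/|p₁ × p₂|.
Here n̂_z ≈ +0.263; the vertex latitude is φ_max = arccos|n̂_z| ≈ 74.8°.

≈ 75°N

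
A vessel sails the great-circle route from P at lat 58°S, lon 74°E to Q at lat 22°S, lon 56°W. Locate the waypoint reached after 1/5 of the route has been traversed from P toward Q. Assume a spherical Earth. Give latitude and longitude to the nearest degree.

≈ lat 67°S, lon 40°E

Write both endpoints as unit vectors p₁, p₂ with components (cos φ cos λ, cos φ sin λ, sin φ).
The central angle between the endpoints is δ = arccos(p₁·p₂) ≈ 1.569 rad (89.9°).
Interpolate at f = 1/5 with slerp weights a = sin((1−f)δ)/sin δ ≈ 0.951, b = sin(fδ)/sin δ ≈ 0.309.
p = a·p₁ + b·p₂ ≈ (0.299, 0.247, -0.922); φ = arcsin(p_z) ≈ -67.19°, λ = atan2(p_y, p_x) ≈ 39.57°.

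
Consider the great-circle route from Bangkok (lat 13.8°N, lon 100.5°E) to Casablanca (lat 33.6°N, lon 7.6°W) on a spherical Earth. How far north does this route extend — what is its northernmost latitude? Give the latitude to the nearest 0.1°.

The great circle lies in the plane with unit normal n̂ = (p₁ × p₂)/|p₁ × p₂|.
Here n̂_z ≈ -0.774; the vertex latitude is φ_max = arccos|n̂_z| ≈ 39.3°.

≈ 39.3°N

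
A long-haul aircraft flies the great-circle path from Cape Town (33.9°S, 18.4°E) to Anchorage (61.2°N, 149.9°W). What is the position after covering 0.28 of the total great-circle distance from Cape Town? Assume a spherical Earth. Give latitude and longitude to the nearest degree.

≈ 8°N, 10°E

From cos δ = sin φ₁ sin φ₂ + cos φ₁ cos φ₂ cos Δλ, the central angle is δ ≈ 2.647 rad (151.7°).
Interpolate at f = 0.28 with slerp weights a = sin((1−f)δ)/sin δ ≈ 1.991, b = sin(fδ)/sin δ ≈ 1.423.
p = a·p₁ + b·p₂ ≈ (0.975, 0.178, 0.137); φ = arcsin(p_z) ≈ 7.87°, λ = atan2(p_y, p_x) ≈ 10.33°.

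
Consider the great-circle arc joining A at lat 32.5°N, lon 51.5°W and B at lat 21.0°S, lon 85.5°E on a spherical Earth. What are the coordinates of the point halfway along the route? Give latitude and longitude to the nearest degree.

The haversine formula gives a central angle δ ≈ 2.447 rad (140.2°) between the endpoints.
Interpolate at f = 1/2 with slerp weights a = sin((1−f)δ)/sin δ ≈ 1.469, b = sin(fδ)/sin δ ≈ 1.469.
p = a·p₁ + b·p₂ ≈ (0.879, 0.398, 0.263); φ = arcsin(p_z) ≈ 15.24°, λ = atan2(p_y, p_x) ≈ 24.34°.

≈ lat 15°N, lon 24°E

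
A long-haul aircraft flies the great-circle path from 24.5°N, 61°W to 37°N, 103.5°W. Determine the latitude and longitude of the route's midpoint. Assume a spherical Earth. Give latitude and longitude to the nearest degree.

Convert each endpoint to a unit vector on the sphere (x = cos φ cos λ, y = cos φ sin λ, z = sin φ).
The central angle between the endpoints is δ = arccos(p₁·p₂) ≈ 0.668 rad (38.2°).
Interpolate at f = 1/2 with slerp weights a = sin((1−f)δ)/sin δ ≈ 0.529, b = sin(fδ)/sin δ ≈ 0.529.
p = a·p₁ + b·p₂ ≈ (0.135, -0.832, 0.538); φ = arcsin(p_z) ≈ 32.54°, λ = atan2(p_y, p_x) ≈ -80.80°.

≈ 33°N, 81°W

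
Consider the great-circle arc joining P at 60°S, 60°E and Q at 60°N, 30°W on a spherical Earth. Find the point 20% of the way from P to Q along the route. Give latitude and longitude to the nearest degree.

From cos δ = sin φ₁ sin φ₂ + cos φ₁ cos φ₂ cos Δλ, the central angle is δ ≈ 2.419 rad (138.6°).
Interpolate at f = 0.20 with slerp weights a = sin((1−f)δ)/sin δ ≈ 1.413, b = sin(fδ)/sin δ ≈ 0.703.
p = a·p₁ + b·p₂ ≈ (0.658, 0.436, -0.614); φ = arcsin(p_z) ≈ -37.91°, λ = atan2(p_y, p_x) ≈ 33.54°.

≈ 38°S, 34°E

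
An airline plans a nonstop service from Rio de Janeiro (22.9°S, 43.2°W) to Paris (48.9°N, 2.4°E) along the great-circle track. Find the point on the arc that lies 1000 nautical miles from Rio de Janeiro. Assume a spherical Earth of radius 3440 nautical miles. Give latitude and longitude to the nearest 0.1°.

Convert each endpoint to a unit vector on the sphere (x = cos φ cos λ, y = cos φ sin λ, z = sin φ).
The central angle between the endpoints is δ = arccos(p₁·p₂) ≈ 1.440 rad (82.5°). The total great-circle distance is δ·R ≈ 1.440 × 3440 ≈ 4953 nmi, so the target fraction is f = 1000/4953 ≈ 0.202.
Interpolate at f ≈ 0.202 with slerp weights a = sin((1−f)δ)/sin δ ≈ 0.920, b = sin(fδ)/sin δ ≈ 0.289.
p = a·p₁ + b·p₂ ≈ (0.808, -0.572, -0.140); φ = arcsin(p_z) ≈ -8.06°, λ = atan2(p_y, p_x) ≈ -35.32°.

≈ (8.1°S, 35.3°W)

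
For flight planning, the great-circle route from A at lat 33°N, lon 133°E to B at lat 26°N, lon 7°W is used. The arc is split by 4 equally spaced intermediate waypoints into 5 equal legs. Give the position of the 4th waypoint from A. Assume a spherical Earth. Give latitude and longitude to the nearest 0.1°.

≈ lat 43.0°N, lon 10.0°E

Write both endpoints as unit vectors p₁, p₂ with components (cos φ cos λ, cos φ sin λ, sin φ).
The central angle between the endpoints is δ = arccos(p₁·p₂) ≈ 1.916 rad (109.8°).
Interpolate at f = 4/5 with slerp weights a = sin((1−f)δ)/sin δ ≈ 0.397, b = sin(fδ)/sin δ ≈ 1.062.
p = a·p₁ + b·p₂ ≈ (0.720, 0.127, 0.682); φ = arcsin(p_z) ≈ 43.00°, λ = atan2(p_y, p_x) ≈ 10.04°.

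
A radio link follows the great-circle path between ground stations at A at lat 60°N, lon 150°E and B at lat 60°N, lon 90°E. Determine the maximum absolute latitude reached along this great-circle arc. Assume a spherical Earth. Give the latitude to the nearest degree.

≈ 63°N

The great circle lies in the plane with unit normal n̂ = (p₁ × p₂)/|p₁ × p₂|.
Here n̂_z ≈ -0.447; the vertex latitude is φ_max = arccos|n̂_z| ≈ 63.4°.
Check via Clairaut: cos φ_max = |cos φ₁| · sin C = cos(60.0°)·sin(63.4°) ≈ 0.447, again giving ≈ 63.4°.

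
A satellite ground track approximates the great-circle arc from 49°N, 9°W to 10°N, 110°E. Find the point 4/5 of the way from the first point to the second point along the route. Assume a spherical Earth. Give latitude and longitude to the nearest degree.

≈ 26°N, 97°E

Convert each endpoint to a unit vector on the sphere (x = cos φ cos λ, y = cos φ sin λ, z = sin φ).
The central angle between the endpoints is δ = arccos(p₁·p₂) ≈ 1.754 rad (100.5°).
Interpolate at f = 4/5 with slerp weights a = sin((1−f)δ)/sin δ ≈ 0.349, b = sin(fδ)/sin δ ≈ 1.003.
p = a·p₁ + b·p₂ ≈ (-0.111, 0.892, 0.438); φ = arcsin(p_z) ≈ 25.97°, λ = atan2(p_y, p_x) ≈ 97.11°.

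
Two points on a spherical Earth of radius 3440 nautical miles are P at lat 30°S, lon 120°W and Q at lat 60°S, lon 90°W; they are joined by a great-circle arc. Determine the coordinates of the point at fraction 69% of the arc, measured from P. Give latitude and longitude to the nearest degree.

≈ lat 52°S, lon 103°W

Write both endpoints as unit vectors p₁, p₂ with components (cos φ cos λ, cos φ sin λ, sin φ).
The central angle between the endpoints is δ = arccos(p₁·p₂) ≈ 0.630 rad (36.1°).
Interpolate at f = 0.69 with slerp weights a = sin((1−f)δ)/sin δ ≈ 0.329, b = sin(fδ)/sin δ ≈ 0.715.
p = a·p₁ + b·p₂ ≈ (-0.143, -0.604, -0.784); φ = arcsin(p_z) ≈ -51.61°, λ = atan2(p_y, p_x) ≈ -103.28°.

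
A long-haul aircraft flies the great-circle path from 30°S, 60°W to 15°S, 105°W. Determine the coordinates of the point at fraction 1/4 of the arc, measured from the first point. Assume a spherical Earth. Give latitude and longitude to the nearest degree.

Convert each endpoint to a unit vector on the sphere (x = cos φ cos λ, y = cos φ sin λ, z = sin φ).
The central angle between the endpoints is δ = arccos(p₁·p₂) ≈ 0.766 rad (43.9°).
Interpolate at f = 1/4 with slerp weights a = sin((1−f)δ)/sin δ ≈ 0.784, b = sin(fδ)/sin δ ≈ 0.275.
p = a·p₁ + b·p₂ ≈ (0.271, -0.844, -0.463); φ = arcsin(p_z) ≈ -27.58°, λ = atan2(p_y, p_x) ≈ -72.21°.

≈ 28°S, 72°W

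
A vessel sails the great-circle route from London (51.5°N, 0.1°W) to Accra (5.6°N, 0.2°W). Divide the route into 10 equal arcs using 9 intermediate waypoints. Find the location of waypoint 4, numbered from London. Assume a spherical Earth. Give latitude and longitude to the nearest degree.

Write both endpoints as unit vectors p₁, p₂ with components (cos φ cos λ, cos φ sin λ, sin φ).
The central angle between the endpoints is δ = arccos(p₁·p₂) ≈ 0.801 rad (45.9°).
Interpolate at f = 4/10 with slerp weights a = sin((1−f)δ)/sin δ ≈ 0.644, b = sin(fδ)/sin δ ≈ 0.439.
p = a·p₁ + b·p₂ ≈ (0.837, -0.002, 0.547); φ = arcsin(p_z) ≈ 33.14°, λ = atan2(p_y, p_x) ≈ -0.15°.

≈ 33°N, 0°E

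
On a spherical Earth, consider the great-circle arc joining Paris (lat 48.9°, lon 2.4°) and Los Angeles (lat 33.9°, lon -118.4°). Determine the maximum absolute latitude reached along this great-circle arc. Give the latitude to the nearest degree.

≈ 62°

The great circle lies in the plane with unit normal n̂ = (p₁ × p₂)/|p₁ × p₂|.
Here n̂_z ≈ -0.473; the vertex latitude is φ_max = arccos|n̂_z| ≈ 61.7°.
Check via Clairaut: cos φ_max = |cos φ₁| · sin C = cos(48.9°)·sin(46.1°) ≈ 0.473, again giving ≈ 61.7°.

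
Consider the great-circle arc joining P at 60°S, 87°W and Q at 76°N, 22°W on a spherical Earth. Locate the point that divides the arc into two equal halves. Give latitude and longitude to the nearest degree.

Write both endpoints as unit vectors p₁, p₂ with components (cos φ cos λ, cos φ sin λ, sin φ).
The central angle between the endpoints is δ = arccos(p₁·p₂) ≈ 2.480 rad (142.1°).
Interpolate at f = 1/2 with slerp weights a = sin((1−f)δ)/sin δ ≈ 1.540, b = sin(fδ)/sin δ ≈ 1.540.
p = a·p₁ + b·p₂ ≈ (0.386, -0.909, 0.161); φ = arcsin(p_z) ≈ 9.24°, λ = atan2(p_y, p_x) ≈ -67.00°.

≈ 9°N, 67°W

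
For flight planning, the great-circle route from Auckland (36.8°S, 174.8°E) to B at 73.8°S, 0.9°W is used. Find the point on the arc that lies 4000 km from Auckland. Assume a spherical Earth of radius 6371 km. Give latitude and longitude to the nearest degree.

≈ 73°S, 172°E

Convert each endpoint to a unit vector on the sphere (x = cos φ cos λ, y = cos φ sin λ, z = sin φ).
The central angle between the endpoints is δ = arccos(p₁·p₂) ≈ 1.211 rad (69.4°). The total great-circle distance is δ·R ≈ 1.211 × 6371 ≈ 7713 km, so the target fraction is f = 4000/7713 ≈ 0.519.
Interpolate at f ≈ 0.519 with slerp weights a = sin((1−f)δ)/sin δ ≈ 0.588, b = sin(fδ)/sin δ ≈ 0.628.
p = a·p₁ + b·p₂ ≈ (-0.294, 0.040, -0.955); φ = arcsin(p_z) ≈ -72.75°, λ = atan2(p_y, p_x) ≈ 172.26°.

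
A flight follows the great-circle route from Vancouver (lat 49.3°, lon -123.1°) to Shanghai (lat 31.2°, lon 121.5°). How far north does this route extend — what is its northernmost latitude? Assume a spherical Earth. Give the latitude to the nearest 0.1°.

≈ 59.3°

The great circle lies in the plane with unit normal n̂ = (p₁ × p₂)/|p₁ × p₂|.
Here n̂_z ≈ -0.510; the vertex latitude is φ_max = arccos|n̂_z| ≈ 59.3°.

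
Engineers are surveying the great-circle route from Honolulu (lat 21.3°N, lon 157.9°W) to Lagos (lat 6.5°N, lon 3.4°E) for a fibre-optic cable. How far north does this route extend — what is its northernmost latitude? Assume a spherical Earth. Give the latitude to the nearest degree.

≈ 57°N

The great circle lies in the plane with unit normal n̂ = (p₁ × p₂)/|p₁ × p₂|.
Here n̂_z ≈ +0.540; the vertex latitude is φ_max = arccos|n̂_z| ≈ 57.3°.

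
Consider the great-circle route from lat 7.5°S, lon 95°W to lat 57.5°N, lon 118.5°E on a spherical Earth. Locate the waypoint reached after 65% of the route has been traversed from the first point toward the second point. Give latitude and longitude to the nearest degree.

≈ lat 63°N, lon 146°W

The haversine formula gives a central angle δ ≈ 2.158 rad (123.7°) between the endpoints.
Interpolate at f = 0.65 with slerp weights a = sin((1−f)δ)/sin δ ≈ 0.824, b = sin(fδ)/sin δ ≈ 1.185.
p = a·p₁ + b·p₂ ≈ (-0.375, -0.254, 0.892); φ = arcsin(p_z) ≈ 63.07°, λ = atan2(p_y, p_x) ≈ -145.86°.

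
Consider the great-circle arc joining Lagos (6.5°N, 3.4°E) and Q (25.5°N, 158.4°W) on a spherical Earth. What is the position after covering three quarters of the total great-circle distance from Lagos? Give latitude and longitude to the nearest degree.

≈ (53°N, 128°W)

Convert each endpoint to a unit vector on the sphere (x = cos φ cos λ, y = cos φ sin λ, z = sin φ).
The central angle between the endpoints is δ = arccos(p₁·p₂) ≈ 2.503 rad (143.4°).
Interpolate at f = 3/4 with slerp weights a = sin((1−f)δ)/sin δ ≈ 0.983, b = sin(fδ)/sin δ ≈ 1.600.
p = a·p₁ + b·p₂ ≈ (-0.368, -0.474, 0.800); φ = arcsin(p_z) ≈ 53.15°, λ = atan2(p_y, p_x) ≈ -127.81°.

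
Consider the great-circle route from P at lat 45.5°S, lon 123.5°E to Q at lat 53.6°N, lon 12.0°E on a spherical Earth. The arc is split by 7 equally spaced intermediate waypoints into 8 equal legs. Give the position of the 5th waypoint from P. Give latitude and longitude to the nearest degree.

Write both endpoints as unit vectors p₁, p₂ with components (cos φ cos λ, cos φ sin λ, sin φ).
The central angle between the endpoints is δ = arccos(p₁·p₂) ≈ 2.384 rad (136.6°).
Interpolate at f = 5/8 with slerp weights a = sin((1−f)δ)/sin δ ≈ 1.135, b = sin(fδ)/sin δ ≈ 1.451.
p = a·p₁ + b·p₂ ≈ (0.403, 0.842, 0.358); φ = arcsin(p_z) ≈ 21.00°, λ = atan2(p_y, p_x) ≈ 64.42°.

≈ lat 21°N, lon 64°E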